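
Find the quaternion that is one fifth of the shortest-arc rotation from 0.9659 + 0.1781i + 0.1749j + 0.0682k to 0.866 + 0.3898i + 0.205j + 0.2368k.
0.9523 + 0.2222i + 0.1822j + 0.1028k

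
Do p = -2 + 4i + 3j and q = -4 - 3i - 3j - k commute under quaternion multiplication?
No: pq = 29 - 13i - 2j - k ≠ 29 - 7i - 10j + 5k = qp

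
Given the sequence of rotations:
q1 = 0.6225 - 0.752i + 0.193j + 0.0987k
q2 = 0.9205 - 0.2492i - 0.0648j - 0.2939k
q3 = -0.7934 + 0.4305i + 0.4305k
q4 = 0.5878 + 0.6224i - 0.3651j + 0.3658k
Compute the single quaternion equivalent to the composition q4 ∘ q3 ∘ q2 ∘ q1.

q2 · q1 = 0.4271 - 0.797i + 0.3829j - 0.1889k
q3 · q2 · q1 = 0.0856 + 0.6514i - 0.5656j + 0.4986k
q4 · q3 · q2 · q1 = -0.744 + 0.461i - 0.4358j + 0.2102k
-0.744 + 0.461i - 0.4358j + 0.2102k


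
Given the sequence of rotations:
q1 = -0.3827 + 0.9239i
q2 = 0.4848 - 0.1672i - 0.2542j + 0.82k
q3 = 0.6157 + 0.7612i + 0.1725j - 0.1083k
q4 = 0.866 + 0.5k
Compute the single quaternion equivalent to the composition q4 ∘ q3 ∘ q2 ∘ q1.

q2 · q1 = -0.0311 + 0.5119i + 0.8549j - 0.079k
q3 · q2 · q1 = -0.5648 + 0.3705i + 0.5257j + 0.5172k
q4 · q3 · q2 · q1 = -0.7477 + 0.058i + 0.6405j + 0.1655k
-0.7477 + 0.058i + 0.6405j + 0.1655k


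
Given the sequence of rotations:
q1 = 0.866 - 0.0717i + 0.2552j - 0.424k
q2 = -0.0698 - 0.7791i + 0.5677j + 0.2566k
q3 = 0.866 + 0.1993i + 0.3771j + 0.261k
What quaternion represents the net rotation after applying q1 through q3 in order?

q2 · q1 = -0.1524 - 0.9759i + 0.1251j + 0.0937k
q3 · q2 · q1 = -0.0091 - 0.8728i - 0.2225j + 0.4343k
-0.0091 - 0.8728i - 0.2225j + 0.4343k


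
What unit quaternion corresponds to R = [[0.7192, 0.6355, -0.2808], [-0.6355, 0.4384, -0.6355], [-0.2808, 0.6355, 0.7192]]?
0.8481 + 0.3747i - 0.3747k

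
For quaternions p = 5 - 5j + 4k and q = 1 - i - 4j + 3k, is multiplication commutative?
No: pq = -27 - 4i - 29j + 14k ≠ -27 - 6i - 21j + 24k = qp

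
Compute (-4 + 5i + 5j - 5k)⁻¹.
-0.044 - 0.0549i - 0.0549j + 0.0549k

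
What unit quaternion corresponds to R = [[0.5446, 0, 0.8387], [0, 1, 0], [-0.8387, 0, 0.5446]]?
0.8788 + 0.4772j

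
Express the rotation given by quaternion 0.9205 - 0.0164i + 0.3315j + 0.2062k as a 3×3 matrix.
[[0.6952, -0.3905, 0.6035], [0.3687, 0.9144, 0.1669], [-0.6171, 0.1065, 0.7797]]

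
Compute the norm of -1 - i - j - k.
2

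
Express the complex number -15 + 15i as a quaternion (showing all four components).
-15 + 15i + 0j + 0k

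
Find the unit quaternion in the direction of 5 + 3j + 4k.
0.7071 + 0.4243j + 0.5657k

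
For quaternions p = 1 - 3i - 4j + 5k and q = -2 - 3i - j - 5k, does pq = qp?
No: pq = 10 + 28i - 23j - 24k ≠ 10 - 22i + 37j - 6k = qp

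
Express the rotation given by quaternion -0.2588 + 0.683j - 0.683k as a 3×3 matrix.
[[-0.866, -0.3535, -0.3535], [0.3535, 0.067, -0.933], [0.3535, -0.933, 0.067]]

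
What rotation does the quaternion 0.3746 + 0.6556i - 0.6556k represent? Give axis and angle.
axis = (√2/2, 0, -√2/2), θ = 136°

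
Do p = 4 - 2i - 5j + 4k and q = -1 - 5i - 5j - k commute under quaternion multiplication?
No: pq = -35 + 7i - 37j - 23k ≠ -35 - 43i + 7j + 7k = qp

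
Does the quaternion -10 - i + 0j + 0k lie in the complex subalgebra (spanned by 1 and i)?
Yes. The quaternion -10 - i has j- and k-coefficients y = z = 0, so it lies in the complex subalgebra spanned by 1 and i.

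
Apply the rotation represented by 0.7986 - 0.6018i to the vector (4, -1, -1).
(4, -1.237, 0.686)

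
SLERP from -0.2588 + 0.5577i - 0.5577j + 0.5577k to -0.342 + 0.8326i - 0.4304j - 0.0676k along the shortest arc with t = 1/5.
-0.288 + 0.6414i - 0.554j + 0.4458k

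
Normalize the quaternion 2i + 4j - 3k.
0.3714i + 0.7428j - 0.5571k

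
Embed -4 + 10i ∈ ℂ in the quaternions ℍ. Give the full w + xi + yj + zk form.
-4 + 10i + 0j + 0k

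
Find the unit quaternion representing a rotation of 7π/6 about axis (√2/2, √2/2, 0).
-0.2588 + 0.683i + 0.683j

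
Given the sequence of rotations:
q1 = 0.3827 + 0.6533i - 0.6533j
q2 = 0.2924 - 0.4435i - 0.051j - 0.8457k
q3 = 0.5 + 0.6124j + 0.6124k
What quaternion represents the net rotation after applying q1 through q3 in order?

q2 · q1 = 0.3683 - 0.5312i - 0.763j - 0.0006k
q3 · q2 · q1 = 0.6518 + 0.2013i - 0.4813j + 0.5506k
0.6518 + 0.2013i - 0.4813j + 0.5506k


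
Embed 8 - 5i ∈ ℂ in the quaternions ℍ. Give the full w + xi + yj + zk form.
8 - 5i + 0j + 0k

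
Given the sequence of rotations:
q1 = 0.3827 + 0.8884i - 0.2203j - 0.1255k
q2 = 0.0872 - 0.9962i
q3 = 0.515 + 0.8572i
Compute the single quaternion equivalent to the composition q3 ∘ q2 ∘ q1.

q2 · q1 = 0.9184 - 0.3038i - 0.1442j + 0.2085k
q3 · q2 · q1 = 0.7334 + 0.6308i - 0.253j - 0.0162k
0.7334 + 0.6308i - 0.253j - 0.0162k


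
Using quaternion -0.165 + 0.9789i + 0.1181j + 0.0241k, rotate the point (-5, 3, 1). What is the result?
(-4.129, -3.541, -2.327)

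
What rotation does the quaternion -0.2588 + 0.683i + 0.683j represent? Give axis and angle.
axis = (√2/2, √2/2, 0), θ = 7π/6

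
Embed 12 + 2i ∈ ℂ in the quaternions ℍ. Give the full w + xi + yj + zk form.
12 + 2i + 0j + 0k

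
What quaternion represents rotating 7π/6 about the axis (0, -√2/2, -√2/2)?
-0.2588 - 0.683j - 0.683k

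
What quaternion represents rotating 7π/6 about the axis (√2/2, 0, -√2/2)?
-0.2588 + 0.683i - 0.683k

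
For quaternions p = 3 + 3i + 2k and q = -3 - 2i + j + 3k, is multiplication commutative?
No: pq = -9 - 17i - 10j + 6k ≠ -9 - 13i + 16j = qp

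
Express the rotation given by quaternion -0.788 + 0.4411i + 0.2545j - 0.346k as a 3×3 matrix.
[[0.631, -0.3208, -0.7063], [0.7698, 0.3714, 0.5191], [0.0959, -0.8713, 0.4813]]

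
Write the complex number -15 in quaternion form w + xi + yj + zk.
-15 + 0i + 0j + 0k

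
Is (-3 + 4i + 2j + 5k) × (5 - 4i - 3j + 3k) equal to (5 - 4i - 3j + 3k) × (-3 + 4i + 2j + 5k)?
No: pq = -8 + 53i - 13j + 12k ≠ -8 + 11i + 51j + 20k = qp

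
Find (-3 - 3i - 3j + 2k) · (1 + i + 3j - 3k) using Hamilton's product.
15 - 3i - 19j + 5k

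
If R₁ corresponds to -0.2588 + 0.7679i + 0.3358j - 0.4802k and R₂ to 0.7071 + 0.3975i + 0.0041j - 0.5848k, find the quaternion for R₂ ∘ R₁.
-0.7704 + 0.6345i - 0.0218j - 0.0579k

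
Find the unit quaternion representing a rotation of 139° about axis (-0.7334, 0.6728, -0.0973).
0.3502 - 0.687i + 0.6302j - 0.0911k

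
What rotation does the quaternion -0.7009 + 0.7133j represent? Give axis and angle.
axis = (0, 1, 0), θ = 269°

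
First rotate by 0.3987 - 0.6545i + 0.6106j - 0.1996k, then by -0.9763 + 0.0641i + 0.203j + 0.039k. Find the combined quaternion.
-0.4635 + 0.6002i - 0.5279j + 0.3824k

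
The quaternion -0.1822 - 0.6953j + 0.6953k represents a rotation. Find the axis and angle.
axis = (0, -√2/2, √2/2), θ = 201°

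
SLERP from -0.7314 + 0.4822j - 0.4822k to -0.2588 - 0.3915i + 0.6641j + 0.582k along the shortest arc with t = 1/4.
-0.7216 - 0.1322i + 0.6424j - 0.2216k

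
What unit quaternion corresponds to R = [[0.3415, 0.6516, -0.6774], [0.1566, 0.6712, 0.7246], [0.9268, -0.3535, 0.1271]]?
0.7314 - 0.3685i - 0.5483j - 0.1692k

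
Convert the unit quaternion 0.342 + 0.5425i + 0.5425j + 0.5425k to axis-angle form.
axis = (√3/3, √3/3, √3/3), θ = 140°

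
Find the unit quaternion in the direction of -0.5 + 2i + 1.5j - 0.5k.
-0.1925 + 0.7698i + 0.5774j - 0.1925k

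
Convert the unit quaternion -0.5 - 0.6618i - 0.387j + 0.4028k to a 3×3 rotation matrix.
[[0.376, 0.915, -0.1461], [0.1094, -0.2005, -0.9736], [-0.9201, 0.35, -0.1755]]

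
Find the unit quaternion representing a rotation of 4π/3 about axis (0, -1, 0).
-0.5 - 0.866j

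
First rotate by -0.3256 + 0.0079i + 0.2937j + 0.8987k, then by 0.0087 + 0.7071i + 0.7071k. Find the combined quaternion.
-0.6439 - 0.4378i - 0.6273j - 0.0147k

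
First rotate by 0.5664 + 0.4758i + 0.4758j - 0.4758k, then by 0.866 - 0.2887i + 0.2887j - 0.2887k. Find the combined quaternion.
0.3531 + 0.2485i + 0.3008j - 0.8503k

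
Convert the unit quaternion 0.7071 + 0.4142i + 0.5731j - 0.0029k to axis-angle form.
axis = (0.5858, 0.8105, -0.0041), θ = π/2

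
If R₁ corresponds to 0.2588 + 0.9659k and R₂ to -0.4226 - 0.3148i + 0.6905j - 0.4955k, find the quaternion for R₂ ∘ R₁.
0.3692 + 0.5855i + 0.4828j - 0.5364k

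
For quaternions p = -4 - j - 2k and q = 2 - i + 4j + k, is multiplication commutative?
No: pq = -2 + 11i - 16j - 9k ≠ -2 - 3i - 20j - 7k = qp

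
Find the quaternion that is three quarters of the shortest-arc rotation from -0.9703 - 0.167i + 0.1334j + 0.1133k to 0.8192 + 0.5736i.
-0.8758 - 0.4806i + 0.0345j + 0.0293k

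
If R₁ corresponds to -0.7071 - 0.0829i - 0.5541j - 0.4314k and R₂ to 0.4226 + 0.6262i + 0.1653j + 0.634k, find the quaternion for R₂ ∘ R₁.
0.1182 - 0.1978i - 0.1335j - 0.9639k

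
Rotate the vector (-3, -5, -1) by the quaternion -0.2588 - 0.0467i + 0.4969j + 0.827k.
(1.011, 2.487, -5.272)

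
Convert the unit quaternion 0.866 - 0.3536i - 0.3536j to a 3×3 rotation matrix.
[[0.7499, 0.2501, -0.6124], [0.2501, 0.7499, 0.6124], [0.6124, -0.6124, 0.4999]]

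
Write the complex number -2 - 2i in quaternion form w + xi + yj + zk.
-2 - 2i + 0j + 0k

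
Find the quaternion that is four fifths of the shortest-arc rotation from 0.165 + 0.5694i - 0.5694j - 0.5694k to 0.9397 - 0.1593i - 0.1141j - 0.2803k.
0.8811 + 0.0084i - 0.252j - 0.4002k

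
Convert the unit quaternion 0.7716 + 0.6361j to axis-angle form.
axis = (0, 1, 0), θ = 79°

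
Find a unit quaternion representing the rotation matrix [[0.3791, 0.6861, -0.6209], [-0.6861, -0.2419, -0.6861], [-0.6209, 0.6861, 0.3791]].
0.6157 + 0.5572i - 0.5572k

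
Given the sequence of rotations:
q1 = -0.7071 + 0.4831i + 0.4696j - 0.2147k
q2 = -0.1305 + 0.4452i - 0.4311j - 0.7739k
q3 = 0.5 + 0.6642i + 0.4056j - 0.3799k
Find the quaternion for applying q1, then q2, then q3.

q2 · q1 = -0.0865 + 0.0781i - 0.0347j + 0.9926k
q3 · q2 · q1 = 0.296 + 0.371i - 0.7414j + 0.4744k
0.296 + 0.371i - 0.7414j + 0.4744k


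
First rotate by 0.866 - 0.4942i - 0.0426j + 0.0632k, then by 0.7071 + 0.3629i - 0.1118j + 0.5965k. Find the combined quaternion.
0.7492 - 0.0168i - 0.4447j + 0.4905k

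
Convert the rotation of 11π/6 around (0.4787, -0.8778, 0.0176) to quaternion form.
-0.9659 + 0.1239i - 0.2272j + 0.0046k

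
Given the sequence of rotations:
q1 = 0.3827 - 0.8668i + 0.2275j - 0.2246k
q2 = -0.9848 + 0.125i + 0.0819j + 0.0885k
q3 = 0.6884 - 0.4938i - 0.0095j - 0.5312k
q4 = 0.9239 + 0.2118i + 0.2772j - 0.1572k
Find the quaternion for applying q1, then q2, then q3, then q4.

q2 · q1 = -0.2673 + 0.8629i - 0.2413j + 0.3545k
q3 · q2 · q1 = 0.4281 + 0.5945i - 0.4469j + 0.5134k
q4 · q3 · q2 · q1 = 0.4742 + 0.712i - 0.4964j + 0.1476k
0.4742 + 0.712i - 0.4964j + 0.1476k


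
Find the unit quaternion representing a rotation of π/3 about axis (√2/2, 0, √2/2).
0.866 + 0.3536i + 0.3536k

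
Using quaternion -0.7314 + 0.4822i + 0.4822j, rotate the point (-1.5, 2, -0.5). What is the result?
(0.48, 0.02, -2.504)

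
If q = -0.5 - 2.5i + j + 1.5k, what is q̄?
-0.5 + 2.5i - j - 1.5k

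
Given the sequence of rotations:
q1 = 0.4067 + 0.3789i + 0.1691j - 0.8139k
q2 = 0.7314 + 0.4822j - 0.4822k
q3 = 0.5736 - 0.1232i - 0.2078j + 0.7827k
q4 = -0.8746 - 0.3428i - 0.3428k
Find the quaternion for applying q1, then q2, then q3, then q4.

q2 · q1 = -0.1765 - 0.0338i + 0.1371j - 0.9741k
q3 · q2 · q1 = 0.6855 + 0.0975i - 0.0311j - 0.7208k
q4 · q3 · q2 · q1 = -0.8132 - 0.3309i - 0.2533j + 0.4061k
-0.8132 - 0.3309i - 0.2533j + 0.4061k


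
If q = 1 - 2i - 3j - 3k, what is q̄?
1 + 2i + 3j + 3k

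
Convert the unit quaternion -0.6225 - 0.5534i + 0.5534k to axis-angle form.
axis = (-√2/2, 0, √2/2), θ = 257°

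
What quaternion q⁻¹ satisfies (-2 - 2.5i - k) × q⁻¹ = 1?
-0.1778 + 0.2222i + 0.0889k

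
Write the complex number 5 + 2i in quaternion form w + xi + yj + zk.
5 + 2i + 0j + 0k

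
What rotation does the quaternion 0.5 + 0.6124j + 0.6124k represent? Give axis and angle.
axis = (0, √2/2, √2/2), θ = 2π/3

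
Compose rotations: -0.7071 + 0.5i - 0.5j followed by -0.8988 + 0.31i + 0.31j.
0.6355 - 0.6686i + 0.2302j - 0.31k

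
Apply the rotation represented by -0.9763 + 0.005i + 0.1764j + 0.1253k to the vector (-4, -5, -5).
(-3.142, -4.141, -6.244)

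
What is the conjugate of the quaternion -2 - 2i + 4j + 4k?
-2 + 2i - 4j - 4k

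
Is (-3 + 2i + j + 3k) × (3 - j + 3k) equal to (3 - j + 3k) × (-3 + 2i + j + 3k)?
No: pq = -17 + 12i - 2k ≠ -17 + 12j + 2k = qp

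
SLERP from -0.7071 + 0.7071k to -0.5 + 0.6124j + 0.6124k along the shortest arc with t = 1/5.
-0.6888 + 0.1316j + 0.7129k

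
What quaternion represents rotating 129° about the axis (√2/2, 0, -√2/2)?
0.4305 + 0.6382i - 0.6382k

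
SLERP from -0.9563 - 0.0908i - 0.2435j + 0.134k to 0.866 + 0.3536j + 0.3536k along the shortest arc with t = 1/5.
-0.9588 - 0.0739i - 0.272j + 0.0351k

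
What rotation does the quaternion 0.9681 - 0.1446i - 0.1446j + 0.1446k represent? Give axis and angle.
axis = (-√3/3, -√3/3, √3/3), θ = 29°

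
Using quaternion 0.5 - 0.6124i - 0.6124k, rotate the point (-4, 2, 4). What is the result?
(3.225, 3.899, -3.225)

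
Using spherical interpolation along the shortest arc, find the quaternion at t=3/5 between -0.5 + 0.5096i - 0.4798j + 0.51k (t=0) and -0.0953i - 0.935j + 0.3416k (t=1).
-0.2286 + 0.1696i - 0.8409j + 0.4603k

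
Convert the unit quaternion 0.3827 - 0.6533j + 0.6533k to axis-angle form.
axis = (0, -√2/2, √2/2), θ = 3π/4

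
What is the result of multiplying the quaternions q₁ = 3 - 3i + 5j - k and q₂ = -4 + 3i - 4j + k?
18 + 22i - 32j + 4k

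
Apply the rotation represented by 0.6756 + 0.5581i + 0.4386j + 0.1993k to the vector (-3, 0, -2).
(-3.238, -1.118, 1.126)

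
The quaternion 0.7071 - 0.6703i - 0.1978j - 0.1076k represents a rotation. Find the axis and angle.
axis = (-0.9479, -0.2797, -0.1522), θ = π/2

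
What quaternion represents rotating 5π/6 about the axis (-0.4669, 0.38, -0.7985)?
0.2588 - 0.451i + 0.3671j - 0.7713k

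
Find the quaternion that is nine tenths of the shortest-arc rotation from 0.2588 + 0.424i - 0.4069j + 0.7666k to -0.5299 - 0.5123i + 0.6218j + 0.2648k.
0.532 + 0.5362i - 0.6372j - 0.153k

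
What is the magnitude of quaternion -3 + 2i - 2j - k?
√18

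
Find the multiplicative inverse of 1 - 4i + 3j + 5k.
0.0196 + 0.0784i - 0.0588j - 0.098k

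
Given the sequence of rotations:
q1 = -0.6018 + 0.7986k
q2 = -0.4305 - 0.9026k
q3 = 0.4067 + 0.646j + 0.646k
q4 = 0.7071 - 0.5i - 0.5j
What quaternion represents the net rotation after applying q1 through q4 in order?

q2 · q1 = 0.9799 + 0.1994k
q3 · q2 · q1 = 0.2697 + 0.1288i + 0.633j + 0.7141k
q4 · q3 · q2 · q1 = 0.5716 - 0.4008i + 0.6698j + 0.2528k
0.5716 - 0.4008i + 0.6698j + 0.2528k


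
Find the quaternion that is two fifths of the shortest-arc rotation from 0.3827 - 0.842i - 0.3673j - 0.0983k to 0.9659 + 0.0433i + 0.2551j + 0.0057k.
0.7865 - 0.598i - 0.1375j - 0.0695k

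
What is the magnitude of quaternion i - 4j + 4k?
√33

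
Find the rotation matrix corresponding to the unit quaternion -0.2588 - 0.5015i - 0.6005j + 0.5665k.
[[-0.363, 0.8955, -0.2574], [0.3091, -0.1448, -0.9399], [-0.879, -0.4208, -0.2242]]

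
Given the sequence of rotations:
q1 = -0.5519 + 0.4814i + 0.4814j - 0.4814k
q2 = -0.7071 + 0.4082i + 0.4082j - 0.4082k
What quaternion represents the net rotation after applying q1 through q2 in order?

q2 · q1 = -0.1993 - 0.5657i - 0.5657j + 0.5657k
-0.1993 - 0.5657i - 0.5657j + 0.5657k


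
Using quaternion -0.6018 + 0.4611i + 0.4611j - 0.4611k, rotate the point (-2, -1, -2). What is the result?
(1.791, -2.369, 0.422)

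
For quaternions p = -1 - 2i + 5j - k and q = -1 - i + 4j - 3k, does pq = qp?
No: pq = -24 - 8i - 14j + k ≠ -24 + 14i - 4j + 7k = qp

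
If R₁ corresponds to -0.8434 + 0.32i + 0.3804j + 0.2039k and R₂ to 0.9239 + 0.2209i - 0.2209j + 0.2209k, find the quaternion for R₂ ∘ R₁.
-0.8109 - 0.0197i + 0.5634j + 0.1568k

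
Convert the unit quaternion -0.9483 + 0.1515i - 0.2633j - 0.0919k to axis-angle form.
axis = (0.4774, -0.8296, -0.2896), θ = 323°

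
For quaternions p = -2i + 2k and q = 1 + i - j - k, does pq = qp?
No: pq = 4 + 4k ≠ 4 - 4i = qp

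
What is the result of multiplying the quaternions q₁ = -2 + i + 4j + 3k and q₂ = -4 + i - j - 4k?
23 - 19i - 7j - 9k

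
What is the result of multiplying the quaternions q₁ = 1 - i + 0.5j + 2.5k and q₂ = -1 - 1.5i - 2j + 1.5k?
-5.25 + 5.25i - 4.75j + 1.75k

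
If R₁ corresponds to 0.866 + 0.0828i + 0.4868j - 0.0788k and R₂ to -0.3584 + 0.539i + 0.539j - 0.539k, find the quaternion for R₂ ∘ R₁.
-0.6599 + 0.657i + 0.2901j - 0.2208k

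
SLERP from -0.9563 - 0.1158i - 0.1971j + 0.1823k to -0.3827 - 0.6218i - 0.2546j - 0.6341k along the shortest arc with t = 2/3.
-0.6915 - 0.5254i - 0.2774j - 0.4108k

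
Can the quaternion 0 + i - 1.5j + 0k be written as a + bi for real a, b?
No. The quaternion i - 1.5j has j-coefficient y = -1.5 and k-coefficient z = 0, not both zero, so it does not lie in the complex subalgebra spanned by 1 and i.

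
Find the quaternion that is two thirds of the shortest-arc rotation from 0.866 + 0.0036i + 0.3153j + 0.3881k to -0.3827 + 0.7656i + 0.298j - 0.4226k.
0.6479 - 0.5819i - 0.0974j + 0.4817k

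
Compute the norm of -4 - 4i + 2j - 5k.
√61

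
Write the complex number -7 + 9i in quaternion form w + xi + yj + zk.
-7 + 9i + 0j + 0k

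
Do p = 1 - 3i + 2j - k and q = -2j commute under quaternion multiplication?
No: pq = 4 - 2i - 2j + 6k ≠ 4 + 2i - 2j - 6k = qp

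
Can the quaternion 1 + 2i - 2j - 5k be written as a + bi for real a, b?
No. The quaternion 1 + 2i - 2j - 5k has j-coefficient y = -2 and k-coefficient z = -5, not both zero, so it does not lie in the complex subalgebra spanned by 1 and i.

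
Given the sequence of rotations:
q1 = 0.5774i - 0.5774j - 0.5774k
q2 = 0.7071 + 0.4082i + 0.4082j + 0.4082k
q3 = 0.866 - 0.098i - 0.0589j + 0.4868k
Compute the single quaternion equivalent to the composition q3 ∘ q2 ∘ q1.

q2 · q1 = 0.2357 + 0.4083i + 0.0631j - 0.8797k
q3 · q2 · q1 = 0.6761 + 0.3516i + 0.1533j - 0.6292k
0.6761 + 0.3516i + 0.1533j - 0.6292k


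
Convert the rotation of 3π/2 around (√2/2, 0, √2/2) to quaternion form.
-0.7071 + 0.5i + 0.5k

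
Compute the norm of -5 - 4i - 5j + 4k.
√82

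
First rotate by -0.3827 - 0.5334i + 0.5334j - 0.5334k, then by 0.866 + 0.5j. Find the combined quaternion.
-0.5981 - 0.7286i + 0.2706j - 0.1952k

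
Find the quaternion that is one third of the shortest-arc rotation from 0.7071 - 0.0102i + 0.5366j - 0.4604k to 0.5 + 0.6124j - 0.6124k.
0.643 - 0.0068i + 0.5665j - 0.5153k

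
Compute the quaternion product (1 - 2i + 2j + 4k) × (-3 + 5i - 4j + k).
11 + 29i + 12j - 13k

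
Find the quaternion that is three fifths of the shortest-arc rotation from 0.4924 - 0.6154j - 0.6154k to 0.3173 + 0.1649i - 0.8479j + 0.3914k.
0.4562 + 0.114i - 0.8822j - 0.0254k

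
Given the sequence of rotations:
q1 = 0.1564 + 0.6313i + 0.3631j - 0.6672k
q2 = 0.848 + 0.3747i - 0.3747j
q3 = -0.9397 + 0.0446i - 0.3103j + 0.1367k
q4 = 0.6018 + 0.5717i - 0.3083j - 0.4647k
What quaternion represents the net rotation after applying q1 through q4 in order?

q2 · q1 = 0.0321 + 0.8439i + 0.4993j - 0.1932k
q3 · q2 · q1 = 0.1135 - 0.7999i - 0.3552j + 0.4701k
q4 · q3 · q2 · q1 = 0.6346 - 0.7265i - 0.1458j - 0.2195k
0.6346 - 0.7265i - 0.1458j - 0.2195k


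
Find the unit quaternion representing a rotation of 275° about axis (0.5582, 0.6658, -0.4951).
-0.7373 + 0.3771i + 0.4498j - 0.3345k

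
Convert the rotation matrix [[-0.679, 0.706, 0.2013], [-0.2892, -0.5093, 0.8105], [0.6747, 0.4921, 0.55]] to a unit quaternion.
-0.3007 + 0.2647i + 0.3936j + 0.8274k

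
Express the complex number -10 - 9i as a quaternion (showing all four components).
-10 - 9i + 0j + 0k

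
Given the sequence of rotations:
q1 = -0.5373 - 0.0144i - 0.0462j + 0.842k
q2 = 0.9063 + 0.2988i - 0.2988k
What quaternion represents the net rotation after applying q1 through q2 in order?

q2 · q1 = -0.2311 - 0.1874i - 0.2892j + 0.9098k
-0.2311 - 0.1874i - 0.2892j + 0.9098k


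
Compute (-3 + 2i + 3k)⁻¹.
-0.1364 - 0.0909i - 0.1364k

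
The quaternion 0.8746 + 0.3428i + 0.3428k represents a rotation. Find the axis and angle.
axis = (√2/2, 0, √2/2), θ = 58°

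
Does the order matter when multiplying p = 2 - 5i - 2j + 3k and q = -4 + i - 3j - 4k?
Yes: pq = 3 + 39i - 15j - 3k ≠ 3 + 5i + 19j - 37k = qp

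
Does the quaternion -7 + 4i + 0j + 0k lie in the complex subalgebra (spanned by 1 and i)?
Yes. The quaternion -7 + 4i has j- and k-coefficients y = z = 0, so it lies in the complex subalgebra spanned by 1 and i.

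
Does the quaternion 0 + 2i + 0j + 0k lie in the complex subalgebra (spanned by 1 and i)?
Yes. The quaternion 2i has j- and k-coefficients y = z = 0, so it lies in the complex subalgebra spanned by 1 and i.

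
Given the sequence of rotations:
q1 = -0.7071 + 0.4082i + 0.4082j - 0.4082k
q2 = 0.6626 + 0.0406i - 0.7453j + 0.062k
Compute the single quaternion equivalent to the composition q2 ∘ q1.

q2 · q1 = -0.1556 + 0.5207i + 0.8394j + 0.0065k
-0.1556 + 0.5207i + 0.8394j + 0.0065k


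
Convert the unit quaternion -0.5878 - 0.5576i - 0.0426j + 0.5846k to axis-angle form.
axis = (-0.6892, -0.0527, 0.7226), θ = 252°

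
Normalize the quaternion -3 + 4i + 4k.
-0.4685 + 0.6247i + 0.6247k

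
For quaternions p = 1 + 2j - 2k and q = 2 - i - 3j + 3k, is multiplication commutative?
No: pq = 14 - i + 3j + k ≠ 14 - i - j - 3k = qp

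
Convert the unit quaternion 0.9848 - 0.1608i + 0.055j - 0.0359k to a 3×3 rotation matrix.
[[0.9914, 0.053, 0.1199], [-0.0884, 0.9457, 0.3128], [-0.0968, -0.3207, 0.9422]]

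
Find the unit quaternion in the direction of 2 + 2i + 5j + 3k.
0.3086 + 0.3086i + 0.7715j + 0.4629k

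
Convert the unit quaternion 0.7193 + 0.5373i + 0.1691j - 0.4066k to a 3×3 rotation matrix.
[[0.6122, 0.7666, -0.1937], [-0.4032, 0.092, -0.9105], [-0.6802, 0.6354, 0.3654]]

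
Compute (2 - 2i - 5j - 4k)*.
2 + 2i + 5j + 4k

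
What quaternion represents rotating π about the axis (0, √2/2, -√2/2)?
0.7071j - 0.7071k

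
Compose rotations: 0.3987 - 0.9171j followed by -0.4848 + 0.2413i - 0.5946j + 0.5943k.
-0.7386 + 0.6412i + 0.2075j + 0.0157k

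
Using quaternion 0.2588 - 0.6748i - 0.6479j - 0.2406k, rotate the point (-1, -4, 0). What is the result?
(-4.04, -0.644, -0.51)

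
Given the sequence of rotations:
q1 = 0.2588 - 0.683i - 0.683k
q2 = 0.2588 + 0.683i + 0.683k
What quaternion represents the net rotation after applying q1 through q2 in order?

q2 · q1 = 1
1


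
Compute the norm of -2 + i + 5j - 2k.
√34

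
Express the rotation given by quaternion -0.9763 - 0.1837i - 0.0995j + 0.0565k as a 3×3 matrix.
[[0.9738, 0.1469, 0.1735], [-0.0738, 0.9261, -0.3699], [-0.215, 0.3474, 0.9127]]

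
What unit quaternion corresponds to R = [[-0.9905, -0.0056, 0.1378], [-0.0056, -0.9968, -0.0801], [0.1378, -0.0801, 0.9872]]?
0.0691i - 0.0402j + 0.9968k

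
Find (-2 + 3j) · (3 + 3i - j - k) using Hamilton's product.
-3 - 9i + 11j - 7k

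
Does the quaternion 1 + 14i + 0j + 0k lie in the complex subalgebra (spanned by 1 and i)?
Yes. The quaternion 1 + 14i has j- and k-coefficients y = z = 0, so it lies in the complex subalgebra spanned by 1 and i.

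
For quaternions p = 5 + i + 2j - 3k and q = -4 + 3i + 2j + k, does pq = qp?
No: pq = -24 + 19i - 8j + 13k ≠ -24 + 3i + 12j + 21k = qp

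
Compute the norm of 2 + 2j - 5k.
√33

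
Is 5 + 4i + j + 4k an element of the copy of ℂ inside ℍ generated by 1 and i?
No. The quaternion 5 + 4i + j + 4k has j-coefficient y = 1 and k-coefficient z = 4, not both zero, so it does not lie in the complex subalgebra spanned by 1 and i.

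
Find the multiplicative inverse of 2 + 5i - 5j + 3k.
0.0317 - 0.0794i + 0.0794j - 0.0476k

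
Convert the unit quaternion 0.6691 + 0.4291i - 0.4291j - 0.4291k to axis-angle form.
axis = (√3/3, -√3/3, -√3/3), θ = 96°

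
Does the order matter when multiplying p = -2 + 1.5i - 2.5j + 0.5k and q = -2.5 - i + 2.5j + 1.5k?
Yes: pq = 12 - 6.75i - 1.5j - 3k ≠ 12 + 3.25i + 4j - 5.5k = qp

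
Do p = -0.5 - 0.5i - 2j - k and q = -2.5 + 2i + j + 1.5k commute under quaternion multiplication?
No: pq = 5.75 - 1.75i + 3.25j + 5.25k ≠ 5.75 + 2.25i + 5.75j - 1.75k = qp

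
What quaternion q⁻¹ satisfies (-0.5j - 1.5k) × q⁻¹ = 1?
0.2j + 0.6k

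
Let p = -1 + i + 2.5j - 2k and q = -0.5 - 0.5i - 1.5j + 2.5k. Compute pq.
9.75 + 3.25i - 1.25j - 1.75k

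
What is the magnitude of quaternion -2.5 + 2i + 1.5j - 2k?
4.062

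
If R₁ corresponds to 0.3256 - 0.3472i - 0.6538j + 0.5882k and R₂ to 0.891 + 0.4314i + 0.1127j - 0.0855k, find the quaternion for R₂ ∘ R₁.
0.5639 - 0.1585i - 0.7699j + 0.2533k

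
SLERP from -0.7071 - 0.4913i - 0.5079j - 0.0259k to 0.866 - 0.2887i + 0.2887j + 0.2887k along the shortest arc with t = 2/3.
-0.8903 + 0.0228i - 0.3994j - 0.2177k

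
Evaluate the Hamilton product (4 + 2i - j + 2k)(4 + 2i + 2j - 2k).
18 + 14i + 12j + 6k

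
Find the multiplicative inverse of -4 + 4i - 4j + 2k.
-0.0769 - 0.0769i + 0.0769j - 0.0385k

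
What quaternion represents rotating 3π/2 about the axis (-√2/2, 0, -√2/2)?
-0.7071 - 0.5i - 0.5k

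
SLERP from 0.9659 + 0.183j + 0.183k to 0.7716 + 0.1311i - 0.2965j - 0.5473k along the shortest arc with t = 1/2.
0.9741 + 0.0735i - 0.0636j - 0.2042k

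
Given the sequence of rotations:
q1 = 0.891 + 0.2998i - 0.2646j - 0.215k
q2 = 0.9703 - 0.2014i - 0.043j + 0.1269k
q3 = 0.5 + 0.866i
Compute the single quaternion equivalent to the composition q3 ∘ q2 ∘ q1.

q2 · q1 = 0.9408 + 0.1543i - 0.3003j - 0.0294k
q3 · q2 · q1 = 0.3368 + 0.8919i - 0.1247j - 0.2748k
0.3368 + 0.8919i - 0.1247j - 0.2748k


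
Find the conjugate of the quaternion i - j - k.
-i + j + k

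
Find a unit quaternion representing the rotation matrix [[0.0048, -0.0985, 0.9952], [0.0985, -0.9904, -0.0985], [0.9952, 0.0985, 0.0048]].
0.0698 + 0.7054i + 0.7054k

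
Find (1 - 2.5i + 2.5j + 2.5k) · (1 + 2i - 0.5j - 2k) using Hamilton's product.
12.25 - 4.25i + 2j - 3.25k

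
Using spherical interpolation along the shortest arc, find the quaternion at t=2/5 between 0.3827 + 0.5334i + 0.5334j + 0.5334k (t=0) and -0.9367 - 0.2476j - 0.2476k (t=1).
0.6722 + 0.35i + 0.4613j + 0.4613k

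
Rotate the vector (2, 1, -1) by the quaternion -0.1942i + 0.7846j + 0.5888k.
(-1.925, -1.302, 0.773)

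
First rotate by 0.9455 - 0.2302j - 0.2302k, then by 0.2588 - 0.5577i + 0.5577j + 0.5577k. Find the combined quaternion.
0.5015 - 0.5273i + 0.3393j + 0.5961k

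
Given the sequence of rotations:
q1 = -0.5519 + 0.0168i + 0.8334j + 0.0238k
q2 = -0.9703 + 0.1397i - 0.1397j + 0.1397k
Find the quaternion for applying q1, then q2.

q2 · q1 = 0.6463 - 0.2132i - 0.7325j + 0.0186k
0.6463 - 0.2132i - 0.7325j + 0.0186k


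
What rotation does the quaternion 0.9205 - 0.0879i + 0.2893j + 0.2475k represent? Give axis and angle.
axis = (-0.225, 0.7404, 0.6334), θ = 46°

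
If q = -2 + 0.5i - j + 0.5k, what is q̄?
-2 - 0.5i + j - 0.5k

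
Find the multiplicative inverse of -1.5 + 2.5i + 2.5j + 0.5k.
-0.1 - 0.1667i - 0.1667j - 0.0333k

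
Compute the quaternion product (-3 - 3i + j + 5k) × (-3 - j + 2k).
16i + 6j - 18k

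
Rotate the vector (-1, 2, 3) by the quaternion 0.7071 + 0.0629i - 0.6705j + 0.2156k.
(-3.55, 0.443, -1.097)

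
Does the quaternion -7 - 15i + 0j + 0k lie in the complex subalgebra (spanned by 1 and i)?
Yes. The quaternion -7 - 15i has j- and k-coefficients y = z = 0, so it lies in the complex subalgebra spanned by 1 and i.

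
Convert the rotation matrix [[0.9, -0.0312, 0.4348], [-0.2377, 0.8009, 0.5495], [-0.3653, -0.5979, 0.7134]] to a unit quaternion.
0.9239 - 0.3105i + 0.2165j - 0.0559k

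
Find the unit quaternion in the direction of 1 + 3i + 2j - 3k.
0.2085 + 0.6255i + 0.417j - 0.6255k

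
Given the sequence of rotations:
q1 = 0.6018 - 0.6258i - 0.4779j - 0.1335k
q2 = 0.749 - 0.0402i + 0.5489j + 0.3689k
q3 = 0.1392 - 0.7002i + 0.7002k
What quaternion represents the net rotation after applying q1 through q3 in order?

q2 · q1 = 0.7372 - 0.3899i - 0.2638j + 0.4847k
q3 · q2 · q1 = -0.5098 - 0.3857i + 0.0297j + 0.7684k
-0.5098 - 0.3857i + 0.0297j + 0.7684k


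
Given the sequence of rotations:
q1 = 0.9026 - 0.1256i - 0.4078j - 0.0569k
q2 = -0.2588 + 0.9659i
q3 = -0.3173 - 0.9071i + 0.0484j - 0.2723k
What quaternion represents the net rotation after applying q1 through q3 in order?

q2 · q1 = -0.1123 + 0.9043i + 0.1605j - 0.3792k
q3 · q2 · q1 = 0.7449 - 0.1597i - 0.6466j - 0.0385k
0.7449 - 0.1597i - 0.6466j - 0.0385k


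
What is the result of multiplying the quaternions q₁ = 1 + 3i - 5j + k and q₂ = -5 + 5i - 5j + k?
-46 - 10i + 22j + 6k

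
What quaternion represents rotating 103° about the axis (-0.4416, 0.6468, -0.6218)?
0.6225 - 0.3456i + 0.5062j - 0.4866k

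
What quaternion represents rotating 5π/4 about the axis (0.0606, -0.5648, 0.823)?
-0.3827 + 0.056i - 0.5218j + 0.7604k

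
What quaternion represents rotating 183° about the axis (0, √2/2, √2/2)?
-0.0262 + 0.7069j + 0.7069k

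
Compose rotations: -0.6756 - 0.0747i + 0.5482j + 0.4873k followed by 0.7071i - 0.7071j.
0.4405 - 0.8223i + 0.1331j + 0.3348k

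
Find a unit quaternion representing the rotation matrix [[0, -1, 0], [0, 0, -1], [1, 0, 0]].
0.5 + 0.5i - 0.5j + 0.5k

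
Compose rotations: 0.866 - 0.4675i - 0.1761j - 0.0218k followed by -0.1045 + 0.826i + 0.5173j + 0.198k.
0.3911 + 0.7878i + 0.3918j + 0.2701k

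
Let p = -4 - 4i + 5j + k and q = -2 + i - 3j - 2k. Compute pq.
29 - 3i - 5j + 13k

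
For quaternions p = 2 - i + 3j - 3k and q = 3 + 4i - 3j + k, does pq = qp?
No: pq = 22 - i - 8j - 16k ≠ 22 + 11i + 14j + 2k = qp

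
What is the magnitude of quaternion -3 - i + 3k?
√19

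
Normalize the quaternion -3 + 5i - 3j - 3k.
-0.416 + 0.6934i - 0.416j - 0.416k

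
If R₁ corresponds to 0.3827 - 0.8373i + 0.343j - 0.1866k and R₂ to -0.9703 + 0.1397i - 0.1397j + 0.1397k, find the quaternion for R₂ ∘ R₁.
-0.1804 + 0.844i - 0.4772j + 0.1655k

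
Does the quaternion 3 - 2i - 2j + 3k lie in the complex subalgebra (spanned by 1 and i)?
No. The quaternion 3 - 2i - 2j + 3k has j-coefficient y = -2 and k-coefficient z = 3, not both zero, so it does not lie in the complex subalgebra spanned by 1 and i.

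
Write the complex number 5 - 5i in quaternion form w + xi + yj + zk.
5 - 5i + 0j + 0k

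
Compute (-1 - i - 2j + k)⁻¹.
-0.1429 + 0.1429i + 0.2857j - 0.1429k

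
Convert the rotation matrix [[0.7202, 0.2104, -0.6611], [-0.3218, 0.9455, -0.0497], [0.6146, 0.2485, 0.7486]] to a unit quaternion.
0.9239 + 0.0807i - 0.3452j - 0.144k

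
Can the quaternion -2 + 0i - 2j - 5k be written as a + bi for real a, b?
No. The quaternion -2 - 2j - 5k has j-coefficient y = -2 and k-coefficient z = -5, not both zero, so it does not lie in the complex subalgebra spanned by 1 and i.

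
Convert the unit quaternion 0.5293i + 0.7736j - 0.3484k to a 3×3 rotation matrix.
[[-0.4397, 0.8189, -0.3688], [0.8189, 0.1969, -0.539], [-0.3688, -0.539, -0.7572]]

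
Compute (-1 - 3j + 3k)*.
-1 + 3j - 3k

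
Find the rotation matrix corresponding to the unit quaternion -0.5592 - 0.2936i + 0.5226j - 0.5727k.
[[-0.2022, -0.9474, -0.2482], [0.3336, 0.1716, -0.9269], [0.9208, -0.2702, 0.2814]]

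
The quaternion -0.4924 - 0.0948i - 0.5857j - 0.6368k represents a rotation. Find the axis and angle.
axis = (-0.1089, -0.6729, -0.7316), θ = 239°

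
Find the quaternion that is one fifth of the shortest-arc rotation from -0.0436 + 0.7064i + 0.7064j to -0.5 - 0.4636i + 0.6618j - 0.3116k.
-0.1807 + 0.5158i + 0.8328j - 0.0878k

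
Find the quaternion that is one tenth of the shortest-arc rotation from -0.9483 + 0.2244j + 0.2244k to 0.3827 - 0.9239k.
-0.9254 + 0.2084j + 0.3166k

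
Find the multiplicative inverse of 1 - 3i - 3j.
0.0526 + 0.1579i + 0.1579j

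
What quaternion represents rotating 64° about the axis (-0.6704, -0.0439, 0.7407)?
0.848 - 0.3553i - 0.0233j + 0.3925k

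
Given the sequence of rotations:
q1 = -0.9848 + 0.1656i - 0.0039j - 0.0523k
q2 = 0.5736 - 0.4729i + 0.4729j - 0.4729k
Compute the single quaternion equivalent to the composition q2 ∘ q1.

q2 · q1 = -0.5095 + 0.5341i - 0.571j + 0.3592k
-0.5095 + 0.5341i - 0.571j + 0.3592k


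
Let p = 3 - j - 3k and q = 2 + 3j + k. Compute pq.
12 + 8i + 7j - 3k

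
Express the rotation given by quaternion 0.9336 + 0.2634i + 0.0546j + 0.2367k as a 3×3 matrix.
[[0.882, -0.4132, 0.2266], [0.4707, 0.7492, -0.466], [0.0227, 0.5177, 0.8553]]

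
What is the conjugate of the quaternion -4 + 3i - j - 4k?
-4 - 3i + j + 4k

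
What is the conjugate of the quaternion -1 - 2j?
-1 + 2j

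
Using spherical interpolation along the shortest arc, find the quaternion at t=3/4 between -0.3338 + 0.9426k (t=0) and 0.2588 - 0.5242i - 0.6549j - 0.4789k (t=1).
-0.308 + 0.4248i + 0.5308j + 0.6655k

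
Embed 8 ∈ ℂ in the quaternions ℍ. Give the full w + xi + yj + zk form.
8 + 0i + 0j + 0k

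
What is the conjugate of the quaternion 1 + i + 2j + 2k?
1 - i - 2j - 2k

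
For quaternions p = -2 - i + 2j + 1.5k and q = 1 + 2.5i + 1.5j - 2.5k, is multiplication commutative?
No: pq = 1.25 - 13.25i + 0.25j ≠ 1.25 + 1.25i - 2.25j + 13k = qp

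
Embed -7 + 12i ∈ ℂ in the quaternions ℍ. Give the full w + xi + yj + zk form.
-7 + 12i + 0j + 0k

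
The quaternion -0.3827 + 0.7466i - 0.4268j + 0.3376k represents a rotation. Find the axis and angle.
axis = (0.8081, -0.462, 0.3654), θ = 5π/4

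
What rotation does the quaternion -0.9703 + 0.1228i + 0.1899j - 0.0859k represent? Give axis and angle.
axis = (0.5076, 0.785, -0.3551), θ = 332°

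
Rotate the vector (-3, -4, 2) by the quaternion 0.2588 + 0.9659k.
(4.598, 1.964, 2)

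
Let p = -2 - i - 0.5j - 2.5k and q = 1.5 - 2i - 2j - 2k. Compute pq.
-11 - 1.5i + 6.25j + 1.25k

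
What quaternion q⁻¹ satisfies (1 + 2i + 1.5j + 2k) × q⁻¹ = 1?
0.0889 - 0.1778i - 0.1333j - 0.1778k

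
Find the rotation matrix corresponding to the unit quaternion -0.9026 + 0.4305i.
[[1, 0, 0], [0, 0.6293, 0.7771], [0, -0.7771, 0.6293]]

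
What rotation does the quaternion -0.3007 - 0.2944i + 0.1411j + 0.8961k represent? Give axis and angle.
axis = (-0.3087, 0.1479, 0.9396), θ = 215°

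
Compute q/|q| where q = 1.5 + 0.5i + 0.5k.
0.9045 + 0.3015i + 0.3015k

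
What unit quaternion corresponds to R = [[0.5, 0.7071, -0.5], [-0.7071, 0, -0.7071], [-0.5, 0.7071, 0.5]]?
0.7071 + 0.5i - 0.5k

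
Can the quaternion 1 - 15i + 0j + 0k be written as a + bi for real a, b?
Yes. The quaternion 1 - 15i has j- and k-coefficients y = z = 0, so it lies in the complex subalgebra spanned by 1 and i.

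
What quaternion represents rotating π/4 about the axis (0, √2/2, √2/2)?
0.9239 + 0.2706j + 0.2706k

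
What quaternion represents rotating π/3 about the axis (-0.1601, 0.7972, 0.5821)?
0.866 - 0.08i + 0.3986j + 0.291k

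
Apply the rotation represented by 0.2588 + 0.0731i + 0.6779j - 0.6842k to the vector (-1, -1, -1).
(0.151, 1.167, 1.27)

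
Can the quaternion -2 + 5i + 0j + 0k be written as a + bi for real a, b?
Yes. The quaternion -2 + 5i has j- and k-coefficients y = z = 0, so it lies in the complex subalgebra spanned by 1 and i.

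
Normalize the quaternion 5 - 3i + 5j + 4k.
0.5774 - 0.3464i + 0.5774j + 0.4619k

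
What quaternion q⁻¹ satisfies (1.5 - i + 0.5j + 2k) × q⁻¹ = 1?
0.2 + 0.1333i - 0.0667j - 0.2667k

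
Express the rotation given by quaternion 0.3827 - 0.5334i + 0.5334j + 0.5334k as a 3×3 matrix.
[[-0.1381, -0.9773, -0.1608], [-0.1608, -0.1381, 0.9773], [-0.9773, 0.1608, -0.1381]]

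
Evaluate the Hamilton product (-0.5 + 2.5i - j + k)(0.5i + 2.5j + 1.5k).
-0.25 - 4.25i - 4.5j + 6k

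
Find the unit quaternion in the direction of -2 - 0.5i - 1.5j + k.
-0.7303 - 0.1826i - 0.5477j + 0.3651k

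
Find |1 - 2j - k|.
√6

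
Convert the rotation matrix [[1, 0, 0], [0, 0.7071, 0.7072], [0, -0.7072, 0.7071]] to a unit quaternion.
0.9239 - 0.3827i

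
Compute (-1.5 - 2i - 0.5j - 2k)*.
-1.5 + 2i + 0.5j + 2k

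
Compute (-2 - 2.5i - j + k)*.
-2 + 2.5i + j - k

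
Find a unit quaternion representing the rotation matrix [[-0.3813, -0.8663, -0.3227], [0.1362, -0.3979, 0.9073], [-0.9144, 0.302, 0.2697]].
0.3502 - 0.4321i + 0.4224j + 0.7157k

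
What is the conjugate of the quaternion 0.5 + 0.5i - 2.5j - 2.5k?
0.5 - 0.5i + 2.5j + 2.5k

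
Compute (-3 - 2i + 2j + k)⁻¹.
-0.1667 + 0.1111i - 0.1111j - 0.0556k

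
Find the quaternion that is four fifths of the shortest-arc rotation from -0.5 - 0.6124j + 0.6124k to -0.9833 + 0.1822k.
-0.9451 - 0.141j + 0.2948k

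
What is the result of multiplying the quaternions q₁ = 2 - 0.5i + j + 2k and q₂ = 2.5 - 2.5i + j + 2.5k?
-2.25 - 5.75i + 0.75j + 12k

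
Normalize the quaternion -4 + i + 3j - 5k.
-0.5601 + 0.14i + 0.4201j - 0.7001k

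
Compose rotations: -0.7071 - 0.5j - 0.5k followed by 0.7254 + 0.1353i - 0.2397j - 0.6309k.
-0.9482 - 0.2913i - 0.1256j + 0.0158k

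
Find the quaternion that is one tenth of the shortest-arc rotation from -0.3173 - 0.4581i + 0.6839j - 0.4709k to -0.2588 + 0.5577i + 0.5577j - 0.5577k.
-0.3288 - 0.3609i + 0.7087j - 0.5092k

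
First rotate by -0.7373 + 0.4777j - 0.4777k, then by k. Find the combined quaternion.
0.4777 - 0.4777i - 0.7373k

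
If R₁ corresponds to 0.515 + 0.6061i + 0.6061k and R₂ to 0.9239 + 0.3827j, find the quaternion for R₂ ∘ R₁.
0.4758 + 0.7919i + 0.1971j + 0.328k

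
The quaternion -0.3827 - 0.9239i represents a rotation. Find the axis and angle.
axis = (-1, 0, 0), θ = 5π/4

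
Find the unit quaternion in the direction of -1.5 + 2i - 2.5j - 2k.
-0.3693 + 0.4924i - 0.6155j - 0.4924k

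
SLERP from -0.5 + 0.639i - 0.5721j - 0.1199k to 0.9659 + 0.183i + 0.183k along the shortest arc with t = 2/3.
-0.9449 + 0.1242i - 0.2364j - 0.1894k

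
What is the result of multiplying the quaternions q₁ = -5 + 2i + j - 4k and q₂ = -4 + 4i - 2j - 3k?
2 - 39i - 4j + 23k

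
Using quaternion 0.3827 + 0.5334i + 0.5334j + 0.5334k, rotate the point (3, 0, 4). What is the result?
(3.495, 3.575, -0.07)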